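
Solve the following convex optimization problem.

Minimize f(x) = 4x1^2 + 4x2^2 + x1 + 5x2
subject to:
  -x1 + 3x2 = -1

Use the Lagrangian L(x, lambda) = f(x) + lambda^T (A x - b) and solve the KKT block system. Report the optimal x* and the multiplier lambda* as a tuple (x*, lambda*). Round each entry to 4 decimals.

Form the Lagrangian:
  L(x, lambda) = (1/2) x^T Q x + c^T x + lambda^T (A x - b)
Stationarity (grad_x L = 0): Q x + c + A^T lambda = 0.
Primal feasibility: A x = b.

This gives the KKT block system:
  [ Q   A^T ] [ x     ]   [-c ]
  [ A    0  ] [ lambda ] = [ b ]

Solving the linear system:
  x*      = (-0.2, -0.4)
  lambda* = (-0.6)
  f(x*)   = -1.4

x* = (-0.2, -0.4), lambda* = (-0.6)


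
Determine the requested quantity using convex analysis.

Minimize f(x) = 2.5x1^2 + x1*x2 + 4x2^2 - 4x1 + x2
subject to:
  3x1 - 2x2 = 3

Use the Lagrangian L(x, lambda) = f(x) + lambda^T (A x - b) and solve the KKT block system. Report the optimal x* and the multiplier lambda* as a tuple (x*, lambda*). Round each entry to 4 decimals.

Form the Lagrangian:
  L(x, lambda) = (1/2) x^T Q x + c^T x + lambda^T (A x - b)
Stationarity (grad_x L = 0): Q x + c + A^T lambda = 0.
Primal feasibility: A x = b.

This gives the KKT block system:
  [ Q   A^T ] [ x     ]   [-c ]
  [ A    0  ] [ lambda ] = [ b ]

Solving the linear system:
  x*      = (0.8462, -0.2308)
  lambda* = (0)
  f(x*)   = -1.8077

x* = (0.8462, -0.2308), lambda* = (0)


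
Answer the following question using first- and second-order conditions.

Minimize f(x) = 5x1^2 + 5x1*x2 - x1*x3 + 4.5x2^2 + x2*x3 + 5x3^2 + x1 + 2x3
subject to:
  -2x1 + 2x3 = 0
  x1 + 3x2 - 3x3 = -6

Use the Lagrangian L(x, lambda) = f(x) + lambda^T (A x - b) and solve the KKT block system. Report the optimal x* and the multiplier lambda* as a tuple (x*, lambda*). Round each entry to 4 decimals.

Form the Lagrangian:
  L(x, lambda) = (1/2) x^T Q x + c^T x + lambda^T (A x - b)
Stationarity (grad_x L = 0): Q x + c + A^T lambda = 0.
Primal feasibility: A x = b.

This gives the KKT block system:
  [ Q   A^T ] [ x     ]   [-c ]
  [ A    0  ] [ lambda ] = [ b ]

Solving the linear system:
  x*      = (0.7, -1.5333, 0.7)
  lambda* = (1.4167, 3.2)
  f(x*)   = 10.65

x* = (0.7, -1.5333, 0.7), lambda* = (1.4167, 3.2)


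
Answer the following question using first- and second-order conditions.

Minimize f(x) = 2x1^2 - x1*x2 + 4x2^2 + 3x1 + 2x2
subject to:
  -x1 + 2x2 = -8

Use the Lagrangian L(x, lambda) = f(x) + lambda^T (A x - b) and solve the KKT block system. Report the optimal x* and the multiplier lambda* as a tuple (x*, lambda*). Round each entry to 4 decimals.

Form the Lagrangian:
  L(x, lambda) = (1/2) x^T Q x + c^T x + lambda^T (A x - b)
Stationarity (grad_x L = 0): Q x + c + A^T lambda = 0.
Primal feasibility: A x = b.

This gives the KKT block system:
  [ Q   A^T ] [ x     ]   [-c ]
  [ A    0  ] [ lambda ] = [ b ]

Solving the linear system:
  x*      = (1.6, -3.2)
  lambda* = (12.6)
  f(x*)   = 49.6

x* = (1.6, -3.2), lambda* = (12.6)


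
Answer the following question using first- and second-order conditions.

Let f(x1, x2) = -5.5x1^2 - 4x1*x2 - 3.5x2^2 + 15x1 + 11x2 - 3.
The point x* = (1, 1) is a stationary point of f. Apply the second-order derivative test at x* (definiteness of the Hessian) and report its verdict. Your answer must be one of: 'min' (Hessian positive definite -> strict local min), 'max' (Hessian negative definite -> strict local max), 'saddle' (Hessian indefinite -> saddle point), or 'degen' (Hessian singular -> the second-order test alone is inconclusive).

Compute the Hessian H = grad^2 f:
  H = [[-11, -4], [-4, -7]]
Verify stationarity: grad f(x*) = H x* + g = (0, 0).
Eigenvalues of H: -13.4721, -4.5279.
Both eigenvalues < 0, so H is negative definite -> x* is a strict local max.

max


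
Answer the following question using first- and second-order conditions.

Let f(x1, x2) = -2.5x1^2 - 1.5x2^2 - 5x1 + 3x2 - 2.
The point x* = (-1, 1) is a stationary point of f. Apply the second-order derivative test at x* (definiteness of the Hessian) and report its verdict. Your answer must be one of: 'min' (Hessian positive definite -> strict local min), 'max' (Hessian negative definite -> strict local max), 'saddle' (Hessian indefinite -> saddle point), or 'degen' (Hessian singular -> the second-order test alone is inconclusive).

Compute the Hessian H = grad^2 f:
  H = [[-5, 0], [0, -3]]
Verify stationarity: grad f(x*) = H x* + g = (0, 0).
Eigenvalues of H: -5, -3.
Both eigenvalues < 0, so H is negative definite -> x* is a strict local max.

max


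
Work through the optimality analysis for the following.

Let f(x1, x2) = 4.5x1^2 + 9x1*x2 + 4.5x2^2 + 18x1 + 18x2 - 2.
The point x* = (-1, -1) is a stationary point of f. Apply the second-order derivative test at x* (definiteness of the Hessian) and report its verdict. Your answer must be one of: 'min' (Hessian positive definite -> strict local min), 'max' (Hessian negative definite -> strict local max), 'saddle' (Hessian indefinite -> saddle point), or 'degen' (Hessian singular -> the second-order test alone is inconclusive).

Compute the Hessian H = grad^2 f:
  H = [[9, 9], [9, 9]]
Verify stationarity: grad f(x*) = H x* + g = (0, 0).
Eigenvalues of H: 0, 18.
H has a zero eigenvalue (singular; positive semidefinite but not definite), so H is neither positive definite, negative definite, nor indefinite. The second-order test alone is inconclusive -> degen.
(Indeed, f is constant along the null direction of H through x*, so x* is not a strict local extremum.)

degen


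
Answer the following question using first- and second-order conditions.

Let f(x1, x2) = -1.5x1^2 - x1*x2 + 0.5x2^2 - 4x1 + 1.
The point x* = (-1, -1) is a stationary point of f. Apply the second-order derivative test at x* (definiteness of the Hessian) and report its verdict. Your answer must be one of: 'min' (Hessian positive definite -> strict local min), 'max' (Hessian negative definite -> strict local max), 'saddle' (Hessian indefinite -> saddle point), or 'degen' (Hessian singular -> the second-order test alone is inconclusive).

Compute the Hessian H = grad^2 f:
  H = [[-3, -1], [-1, 1]]
Verify stationarity: grad f(x*) = H x* + g = (0, 0).
Eigenvalues of H: -3.2361, 1.2361.
Eigenvalues have mixed signs, so H is indefinite -> x* is a saddle point.

saddle


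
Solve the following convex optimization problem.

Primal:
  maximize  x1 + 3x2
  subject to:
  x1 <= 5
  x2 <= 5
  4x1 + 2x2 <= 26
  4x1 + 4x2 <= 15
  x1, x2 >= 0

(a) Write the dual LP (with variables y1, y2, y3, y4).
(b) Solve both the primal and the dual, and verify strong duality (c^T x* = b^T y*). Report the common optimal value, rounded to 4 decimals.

The standard primal-dual pair for 'max c^T x s.t. A x <= b, x >= 0' is:
  Dual:  min b^T y  s.t.  A^T y >= c,  y >= 0.

So the dual LP is:
  minimize  5y1 + 5y2 + 26y3 + 15y4
  subject to:
    y1 + 4y3 + 4y4 >= 1
    y2 + 2y3 + 4y4 >= 3
    y1, y2, y3, y4 >= 0

Solving the primal: x* = (0, 3.75).
  primal value c^T x* = 11.25.
Solving the dual: y* = (0, 0, 0, 0.75).
  dual value b^T y* = 11.25.
Strong duality: c^T x* = b^T y*. Confirmed.

11.25


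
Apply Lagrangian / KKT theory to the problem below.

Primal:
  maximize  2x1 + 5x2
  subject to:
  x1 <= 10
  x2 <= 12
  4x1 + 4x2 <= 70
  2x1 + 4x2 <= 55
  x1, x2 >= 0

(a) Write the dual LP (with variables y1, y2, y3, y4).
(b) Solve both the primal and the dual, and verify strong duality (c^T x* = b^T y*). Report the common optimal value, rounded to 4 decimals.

The standard primal-dual pair for 'max c^T x s.t. A x <= b, x >= 0' is:
  Dual:  min b^T y  s.t.  A^T y >= c,  y >= 0.

So the dual LP is:
  minimize  10y1 + 12y2 + 70y3 + 55y4
  subject to:
    y1 + 4y3 + 2y4 >= 2
    y2 + 4y3 + 4y4 >= 5
    y1, y2, y3, y4 >= 0

Solving the primal: x* = (3.5, 12).
  primal value c^T x* = 67.
Solving the dual: y* = (0, 1, 0, 1).
  dual value b^T y* = 67.
Strong duality: c^T x* = b^T y*. Confirmed.

67


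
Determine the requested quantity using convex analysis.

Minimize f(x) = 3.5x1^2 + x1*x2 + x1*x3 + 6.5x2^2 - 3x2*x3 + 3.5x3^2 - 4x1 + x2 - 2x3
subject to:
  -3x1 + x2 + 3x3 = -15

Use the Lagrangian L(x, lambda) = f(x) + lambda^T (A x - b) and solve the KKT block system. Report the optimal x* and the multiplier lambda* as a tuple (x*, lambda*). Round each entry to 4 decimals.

Form the Lagrangian:
  L(x, lambda) = (1/2) x^T Q x + c^T x + lambda^T (A x - b)
Stationarity (grad_x L = 0): Q x + c + A^T lambda = 0.
Primal feasibility: A x = b.

This gives the KKT block system:
  [ Q   A^T ] [ x     ]   [-c ]
  [ A    0  ] [ lambda ] = [ b ]

Solving the linear system:
  x*      = (2.5732, -1.0347, -2.0819)
  lambda* = (3.632)
  f(x*)   = 23.658

x* = (2.5732, -1.0347, -2.0819), lambda* = (3.632)


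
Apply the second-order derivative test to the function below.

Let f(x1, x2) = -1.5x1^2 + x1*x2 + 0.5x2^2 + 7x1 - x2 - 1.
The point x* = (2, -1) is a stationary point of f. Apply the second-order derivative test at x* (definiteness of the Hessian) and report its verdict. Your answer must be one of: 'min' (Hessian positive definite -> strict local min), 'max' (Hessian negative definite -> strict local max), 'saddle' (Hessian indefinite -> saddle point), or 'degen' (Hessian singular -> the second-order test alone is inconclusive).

Compute the Hessian H = grad^2 f:
  H = [[-3, 1], [1, 1]]
Verify stationarity: grad f(x*) = H x* + g = (0, 0).
Eigenvalues of H: -3.2361, 1.2361.
Eigenvalues have mixed signs, so H is indefinite -> x* is a saddle point.

saddle


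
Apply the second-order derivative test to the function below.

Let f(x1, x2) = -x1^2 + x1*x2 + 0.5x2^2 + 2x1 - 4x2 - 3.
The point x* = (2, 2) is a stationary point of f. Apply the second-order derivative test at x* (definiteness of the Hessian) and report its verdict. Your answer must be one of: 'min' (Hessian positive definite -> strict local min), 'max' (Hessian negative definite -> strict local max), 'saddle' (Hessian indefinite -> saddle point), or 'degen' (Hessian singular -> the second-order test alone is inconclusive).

Compute the Hessian H = grad^2 f:
  H = [[-2, 1], [1, 1]]
Verify stationarity: grad f(x*) = H x* + g = (0, 0).
Eigenvalues of H: -2.3028, 1.3028.
Eigenvalues have mixed signs, so H is indefinite -> x* is a saddle point.

saddle


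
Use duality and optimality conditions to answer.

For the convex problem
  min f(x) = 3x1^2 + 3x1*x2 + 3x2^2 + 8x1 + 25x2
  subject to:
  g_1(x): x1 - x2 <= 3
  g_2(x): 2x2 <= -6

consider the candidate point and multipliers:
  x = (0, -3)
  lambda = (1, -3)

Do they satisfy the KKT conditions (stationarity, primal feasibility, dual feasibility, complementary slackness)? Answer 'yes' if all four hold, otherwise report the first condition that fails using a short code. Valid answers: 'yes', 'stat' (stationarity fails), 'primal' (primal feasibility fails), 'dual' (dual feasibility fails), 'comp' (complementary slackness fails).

Gradient of f: grad f(x) = Q x + c = (-1, 7)
Constraint values g_i(x) = a_i^T x - b_i:
  g_1((0, -3)) = 0
  g_2((0, -3)) = 0
Stationarity residual: grad f(x) + sum_i lambda_i a_i = (0, 0)
  -> stationarity OK
Primal feasibility (all g_i <= 0): OK
Dual feasibility (all lambda_i >= 0): FAILS
Complementary slackness (lambda_i * g_i(x) = 0 for all i): OK

Verdict: the first failing condition is dual_feasibility -> dual.

dual


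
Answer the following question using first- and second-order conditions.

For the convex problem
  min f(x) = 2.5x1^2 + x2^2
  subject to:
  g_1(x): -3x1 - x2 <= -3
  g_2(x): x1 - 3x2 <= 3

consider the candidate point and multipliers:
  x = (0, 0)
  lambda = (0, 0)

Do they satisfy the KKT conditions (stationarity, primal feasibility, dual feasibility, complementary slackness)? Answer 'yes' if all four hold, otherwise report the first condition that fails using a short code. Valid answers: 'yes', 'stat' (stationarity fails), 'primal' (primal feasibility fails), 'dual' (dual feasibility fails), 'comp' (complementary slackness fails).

Gradient of f: grad f(x) = Q x + c = (0, 0)
Constraint values g_i(x) = a_i^T x - b_i:
  g_1((0, 0)) = 3
  g_2((0, 0)) = -3
Stationarity residual: grad f(x) + sum_i lambda_i a_i = (0, 0)
  -> stationarity OK
Primal feasibility (all g_i <= 0): FAILS
Dual feasibility (all lambda_i >= 0): OK
Complementary slackness (lambda_i * g_i(x) = 0 for all i): OK

Verdict: the first failing condition is primal_feasibility -> primal.

primal


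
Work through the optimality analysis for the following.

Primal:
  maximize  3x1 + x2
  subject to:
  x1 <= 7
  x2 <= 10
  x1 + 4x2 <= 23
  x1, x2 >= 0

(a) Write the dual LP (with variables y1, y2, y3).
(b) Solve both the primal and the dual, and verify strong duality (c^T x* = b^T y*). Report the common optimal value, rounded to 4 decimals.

The standard primal-dual pair for 'max c^T x s.t. A x <= b, x >= 0' is:
  Dual:  min b^T y  s.t.  A^T y >= c,  y >= 0.

So the dual LP is:
  minimize  7y1 + 10y2 + 23y3
  subject to:
    y1 + y3 >= 3
    y2 + 4y3 >= 1
    y1, y2, y3 >= 0

Solving the primal: x* = (7, 4).
  primal value c^T x* = 25.
Solving the dual: y* = (2.75, 0, 0.25).
  dual value b^T y* = 25.
Strong duality: c^T x* = b^T y*. Confirmed.

25


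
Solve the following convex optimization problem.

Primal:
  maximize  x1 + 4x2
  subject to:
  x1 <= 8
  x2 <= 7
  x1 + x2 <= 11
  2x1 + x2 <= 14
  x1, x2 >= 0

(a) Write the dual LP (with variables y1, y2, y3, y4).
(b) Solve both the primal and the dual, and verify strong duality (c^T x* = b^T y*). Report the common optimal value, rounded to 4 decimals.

The standard primal-dual pair for 'max c^T x s.t. A x <= b, x >= 0' is:
  Dual:  min b^T y  s.t.  A^T y >= c,  y >= 0.

So the dual LP is:
  minimize  8y1 + 7y2 + 11y3 + 14y4
  subject to:
    y1 + y3 + 2y4 >= 1
    y2 + y3 + y4 >= 4
    y1, y2, y3, y4 >= 0

Solving the primal: x* = (3.5, 7).
  primal value c^T x* = 31.5.
Solving the dual: y* = (0, 3.5, 0, 0.5).
  dual value b^T y* = 31.5.
Strong duality: c^T x* = b^T y*. Confirmed.

31.5


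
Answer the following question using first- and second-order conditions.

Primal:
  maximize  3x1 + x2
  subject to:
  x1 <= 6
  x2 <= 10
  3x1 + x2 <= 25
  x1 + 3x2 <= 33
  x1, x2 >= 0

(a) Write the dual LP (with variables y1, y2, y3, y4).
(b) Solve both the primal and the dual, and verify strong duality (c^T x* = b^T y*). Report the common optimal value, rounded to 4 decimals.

The standard primal-dual pair for 'max c^T x s.t. A x <= b, x >= 0' is:
  Dual:  min b^T y  s.t.  A^T y >= c,  y >= 0.

So the dual LP is:
  minimize  6y1 + 10y2 + 25y3 + 33y4
  subject to:
    y1 + 3y3 + y4 >= 3
    y2 + y3 + 3y4 >= 1
    y1, y2, y3, y4 >= 0

Solving the primal: x* = (5.25, 9.25).
  primal value c^T x* = 25.
Solving the dual: y* = (0, 0, 1, 0).
  dual value b^T y* = 25.
Strong duality: c^T x* = b^T y*. Confirmed.

25


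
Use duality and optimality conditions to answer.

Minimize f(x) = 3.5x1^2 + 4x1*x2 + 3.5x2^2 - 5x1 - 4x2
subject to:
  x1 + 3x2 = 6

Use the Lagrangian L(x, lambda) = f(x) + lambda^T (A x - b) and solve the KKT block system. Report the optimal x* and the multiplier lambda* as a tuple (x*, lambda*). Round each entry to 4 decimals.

Form the Lagrangian:
  L(x, lambda) = (1/2) x^T Q x + c^T x + lambda^T (A x - b)
Stationarity (grad_x L = 0): Q x + c + A^T lambda = 0.
Primal feasibility: A x = b.

This gives the KKT block system:
  [ Q   A^T ] [ x     ]   [-c ]
  [ A    0  ] [ lambda ] = [ b ]

Solving the linear system:
  x*      = (0.0652, 1.9783)
  lambda* = (-3.3696)
  f(x*)   = 5.9891

x* = (0.0652, 1.9783), lambda* = (-3.3696)


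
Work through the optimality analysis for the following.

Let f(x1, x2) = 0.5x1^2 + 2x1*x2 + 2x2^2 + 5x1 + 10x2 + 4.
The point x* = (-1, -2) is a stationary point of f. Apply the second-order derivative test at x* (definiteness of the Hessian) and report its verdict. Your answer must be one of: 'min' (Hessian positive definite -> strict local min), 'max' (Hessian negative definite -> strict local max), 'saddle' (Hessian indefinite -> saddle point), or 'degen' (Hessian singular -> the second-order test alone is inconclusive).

Compute the Hessian H = grad^2 f:
  H = [[1, 2], [2, 4]]
Verify stationarity: grad f(x*) = H x* + g = (0, 0).
Eigenvalues of H: 0, 5.
H has a zero eigenvalue (singular; positive semidefinite but not definite), so H is neither positive definite, negative definite, nor indefinite. The second-order test alone is inconclusive -> degen.
(Indeed, f is constant along the null direction of H through x*, so x* is not a strict local extremum.)

degen


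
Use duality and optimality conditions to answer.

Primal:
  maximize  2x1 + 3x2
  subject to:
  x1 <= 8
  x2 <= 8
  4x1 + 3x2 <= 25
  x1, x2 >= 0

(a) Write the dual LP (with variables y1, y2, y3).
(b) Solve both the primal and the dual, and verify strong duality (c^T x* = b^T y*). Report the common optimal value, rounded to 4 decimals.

The standard primal-dual pair for 'max c^T x s.t. A x <= b, x >= 0' is:
  Dual:  min b^T y  s.t.  A^T y >= c,  y >= 0.

So the dual LP is:
  minimize  8y1 + 8y2 + 25y3
  subject to:
    y1 + 4y3 >= 2
    y2 + 3y3 >= 3
    y1, y2, y3 >= 0

Solving the primal: x* = (0.25, 8).
  primal value c^T x* = 24.5.
Solving the dual: y* = (0, 1.5, 0.5).
  dual value b^T y* = 24.5.
Strong duality: c^T x* = b^T y*. Confirmed.

24.5


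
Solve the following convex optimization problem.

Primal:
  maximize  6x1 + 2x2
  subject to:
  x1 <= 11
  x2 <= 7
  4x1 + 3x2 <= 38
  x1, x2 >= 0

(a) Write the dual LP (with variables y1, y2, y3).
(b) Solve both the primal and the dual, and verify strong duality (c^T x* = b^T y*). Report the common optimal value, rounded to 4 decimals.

The standard primal-dual pair for 'max c^T x s.t. A x <= b, x >= 0' is:
  Dual:  min b^T y  s.t.  A^T y >= c,  y >= 0.

So the dual LP is:
  minimize  11y1 + 7y2 + 38y3
  subject to:
    y1 + 4y3 >= 6
    y2 + 3y3 >= 2
    y1, y2, y3 >= 0

Solving the primal: x* = (9.5, 0).
  primal value c^T x* = 57.
Solving the dual: y* = (0, 0, 1.5).
  dual value b^T y* = 57.
Strong duality: c^T x* = b^T y*. Confirmed.

57


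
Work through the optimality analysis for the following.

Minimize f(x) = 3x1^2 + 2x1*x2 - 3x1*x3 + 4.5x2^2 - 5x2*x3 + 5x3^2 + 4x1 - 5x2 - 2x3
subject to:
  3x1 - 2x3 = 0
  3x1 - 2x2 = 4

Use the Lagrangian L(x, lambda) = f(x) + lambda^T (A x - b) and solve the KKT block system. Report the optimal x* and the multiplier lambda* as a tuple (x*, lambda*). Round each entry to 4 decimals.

Form the Lagrangian:
  L(x, lambda) = (1/2) x^T Q x + c^T x + lambda^T (A x - b)
Stationarity (grad_x L = 0): Q x + c + A^T lambda = 0.
Primal feasibility: A x = b.

This gives the KKT block system:
  [ Q   A^T ] [ x     ]   [-c ]
  [ A    0  ] [ lambda ] = [ b ]

Solving the linear system:
  x*      = (0.9677, -0.5484, 1.4516)
  lambda* = (6.1774, -7.629)
  f(x*)   = 17.1129

x* = (0.9677, -0.5484, 1.4516), lambda* = (6.1774, -7.629)


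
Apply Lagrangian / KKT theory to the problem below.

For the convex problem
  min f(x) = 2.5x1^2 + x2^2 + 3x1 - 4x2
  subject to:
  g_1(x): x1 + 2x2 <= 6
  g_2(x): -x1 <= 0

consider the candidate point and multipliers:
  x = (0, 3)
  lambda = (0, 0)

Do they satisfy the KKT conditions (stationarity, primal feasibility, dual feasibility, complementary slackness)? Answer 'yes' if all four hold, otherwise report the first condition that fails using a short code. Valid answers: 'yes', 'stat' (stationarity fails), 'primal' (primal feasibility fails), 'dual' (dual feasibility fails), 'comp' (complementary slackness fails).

Gradient of f: grad f(x) = Q x + c = (3, 2)
Constraint values g_i(x) = a_i^T x - b_i:
  g_1((0, 3)) = 0
  g_2((0, 3)) = 0
Stationarity residual: grad f(x) + sum_i lambda_i a_i = (3, 2)
  -> stationarity FAILS
Primal feasibility (all g_i <= 0): OK
Dual feasibility (all lambda_i >= 0): OK
Complementary slackness (lambda_i * g_i(x) = 0 for all i): OK

Verdict: the first failing condition is stationarity -> stat.

stat


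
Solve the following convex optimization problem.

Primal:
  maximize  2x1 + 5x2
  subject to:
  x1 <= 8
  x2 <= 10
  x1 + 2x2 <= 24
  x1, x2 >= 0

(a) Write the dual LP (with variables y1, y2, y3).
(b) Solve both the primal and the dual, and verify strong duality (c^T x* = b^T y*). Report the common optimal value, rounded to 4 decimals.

The standard primal-dual pair for 'max c^T x s.t. A x <= b, x >= 0' is:
  Dual:  min b^T y  s.t.  A^T y >= c,  y >= 0.

So the dual LP is:
  minimize  8y1 + 10y2 + 24y3
  subject to:
    y1 + y3 >= 2
    y2 + 2y3 >= 5
    y1, y2, y3 >= 0

Solving the primal: x* = (4, 10).
  primal value c^T x* = 58.
Solving the dual: y* = (0, 1, 2).
  dual value b^T y* = 58.
Strong duality: c^T x* = b^T y*. Confirmed.

58


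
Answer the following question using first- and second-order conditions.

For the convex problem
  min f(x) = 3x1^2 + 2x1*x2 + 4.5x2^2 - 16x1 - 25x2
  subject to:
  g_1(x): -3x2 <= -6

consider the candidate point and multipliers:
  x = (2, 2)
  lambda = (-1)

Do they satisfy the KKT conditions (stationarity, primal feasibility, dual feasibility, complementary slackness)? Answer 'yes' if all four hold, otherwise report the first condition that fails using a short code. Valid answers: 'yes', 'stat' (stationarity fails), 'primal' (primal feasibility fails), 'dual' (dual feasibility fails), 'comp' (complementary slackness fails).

Gradient of f: grad f(x) = Q x + c = (0, -3)
Constraint values g_i(x) = a_i^T x - b_i:
  g_1((2, 2)) = 0
Stationarity residual: grad f(x) + sum_i lambda_i a_i = (0, 0)
  -> stationarity OK
Primal feasibility (all g_i <= 0): OK
Dual feasibility (all lambda_i >= 0): FAILS
Complementary slackness (lambda_i * g_i(x) = 0 for all i): OK

Verdict: the first failing condition is dual_feasibility -> dual.

dual


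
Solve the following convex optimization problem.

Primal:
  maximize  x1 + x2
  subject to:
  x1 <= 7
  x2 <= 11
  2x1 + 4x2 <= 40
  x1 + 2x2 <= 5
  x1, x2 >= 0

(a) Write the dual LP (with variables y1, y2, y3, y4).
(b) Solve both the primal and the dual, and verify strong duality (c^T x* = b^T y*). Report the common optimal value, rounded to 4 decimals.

The standard primal-dual pair for 'max c^T x s.t. A x <= b, x >= 0' is:
  Dual:  min b^T y  s.t.  A^T y >= c,  y >= 0.

So the dual LP is:
  minimize  7y1 + 11y2 + 40y3 + 5y4
  subject to:
    y1 + 2y3 + y4 >= 1
    y2 + 4y3 + 2y4 >= 1
    y1, y2, y3, y4 >= 0

Solving the primal: x* = (5, 0).
  primal value c^T x* = 5.
Solving the dual: y* = (0, 0, 0, 1).
  dual value b^T y* = 5.
Strong duality: c^T x* = b^T y*. Confirmed.

5


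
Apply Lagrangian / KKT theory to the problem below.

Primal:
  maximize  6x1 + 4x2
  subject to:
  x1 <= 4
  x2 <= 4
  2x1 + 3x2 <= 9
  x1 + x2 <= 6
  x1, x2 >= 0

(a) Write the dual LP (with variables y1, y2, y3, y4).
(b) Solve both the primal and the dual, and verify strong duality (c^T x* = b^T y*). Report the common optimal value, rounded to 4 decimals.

The standard primal-dual pair for 'max c^T x s.t. A x <= b, x >= 0' is:
  Dual:  min b^T y  s.t.  A^T y >= c,  y >= 0.

So the dual LP is:
  minimize  4y1 + 4y2 + 9y3 + 6y4
  subject to:
    y1 + 2y3 + y4 >= 6
    y2 + 3y3 + y4 >= 4
    y1, y2, y3, y4 >= 0

Solving the primal: x* = (4, 0.3333).
  primal value c^T x* = 25.3333.
Solving the dual: y* = (3.3333, 0, 1.3333, 0).
  dual value b^T y* = 25.3333.
Strong duality: c^T x* = b^T y*. Confirmed.

25.3333


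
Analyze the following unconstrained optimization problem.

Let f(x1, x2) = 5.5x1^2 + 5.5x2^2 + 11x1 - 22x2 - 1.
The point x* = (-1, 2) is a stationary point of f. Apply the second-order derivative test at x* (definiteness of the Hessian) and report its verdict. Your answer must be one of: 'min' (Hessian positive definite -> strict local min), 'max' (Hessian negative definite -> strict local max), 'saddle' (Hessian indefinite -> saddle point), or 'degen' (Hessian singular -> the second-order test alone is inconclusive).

Compute the Hessian H = grad^2 f:
  H = [[11, 0], [0, 11]]
Verify stationarity: grad f(x*) = H x* + g = (0, 0).
Eigenvalues of H: 11, 11.
Both eigenvalues > 0, so H is positive definite -> x* is a strict local min.

min


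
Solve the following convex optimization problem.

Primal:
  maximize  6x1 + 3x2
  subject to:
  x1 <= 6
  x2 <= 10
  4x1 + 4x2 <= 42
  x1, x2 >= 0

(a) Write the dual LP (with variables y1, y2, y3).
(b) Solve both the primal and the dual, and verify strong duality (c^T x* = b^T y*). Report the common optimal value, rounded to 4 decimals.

The standard primal-dual pair for 'max c^T x s.t. A x <= b, x >= 0' is:
  Dual:  min b^T y  s.t.  A^T y >= c,  y >= 0.

So the dual LP is:
  minimize  6y1 + 10y2 + 42y3
  subject to:
    y1 + 4y3 >= 6
    y2 + 4y3 >= 3
    y1, y2, y3 >= 0

Solving the primal: x* = (6, 4.5).
  primal value c^T x* = 49.5.
Solving the dual: y* = (3, 0, 0.75).
  dual value b^T y* = 49.5.
Strong duality: c^T x* = b^T y*. Confirmed.

49.5


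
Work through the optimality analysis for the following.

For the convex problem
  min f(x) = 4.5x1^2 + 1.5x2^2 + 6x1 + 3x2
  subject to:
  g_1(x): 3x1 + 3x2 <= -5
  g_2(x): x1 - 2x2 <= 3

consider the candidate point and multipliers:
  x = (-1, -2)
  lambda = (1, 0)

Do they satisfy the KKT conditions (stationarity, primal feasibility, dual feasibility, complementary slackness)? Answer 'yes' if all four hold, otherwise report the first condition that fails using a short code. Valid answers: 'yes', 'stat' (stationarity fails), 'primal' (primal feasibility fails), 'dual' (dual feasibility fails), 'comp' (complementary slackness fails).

Gradient of f: grad f(x) = Q x + c = (-3, -3)
Constraint values g_i(x) = a_i^T x - b_i:
  g_1((-1, -2)) = -4
  g_2((-1, -2)) = 0
Stationarity residual: grad f(x) + sum_i lambda_i a_i = (0, 0)
  -> stationarity OK
Primal feasibility (all g_i <= 0): OK
Dual feasibility (all lambda_i >= 0): OK
Complementary slackness (lambda_i * g_i(x) = 0 for all i): FAILS

Verdict: the first failing condition is complementary_slackness -> comp.

comp


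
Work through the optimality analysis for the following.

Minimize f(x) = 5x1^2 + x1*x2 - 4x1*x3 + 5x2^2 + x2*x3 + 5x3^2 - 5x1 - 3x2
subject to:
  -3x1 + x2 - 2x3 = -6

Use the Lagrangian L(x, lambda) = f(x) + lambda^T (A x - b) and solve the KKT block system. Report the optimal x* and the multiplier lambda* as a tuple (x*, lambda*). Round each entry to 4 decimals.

Form the Lagrangian:
  L(x, lambda) = (1/2) x^T Q x + c^T x + lambda^T (A x - b)
Stationarity (grad_x L = 0): Q x + c + A^T lambda = 0.
Primal feasibility: A x = b.

This gives the KKT block system:
  [ Q   A^T ] [ x     ]   [-c ]
  [ A    0  ] [ lambda ] = [ b ]

Solving the linear system:
  x*      = (1.3719, -0.0949, 0.8947)
  lambda* = (1.682)
  f(x*)   = 1.7584

x* = (1.3719, -0.0949, 0.8947), lambda* = (1.682)


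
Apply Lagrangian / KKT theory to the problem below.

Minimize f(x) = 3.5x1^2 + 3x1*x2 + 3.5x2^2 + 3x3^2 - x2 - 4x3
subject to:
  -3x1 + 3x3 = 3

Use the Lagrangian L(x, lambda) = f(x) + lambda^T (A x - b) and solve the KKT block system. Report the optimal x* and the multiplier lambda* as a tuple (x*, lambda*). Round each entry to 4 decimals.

Form the Lagrangian:
  L(x, lambda) = (1/2) x^T Q x + c^T x + lambda^T (A x - b)
Stationarity (grad_x L = 0): Q x + c + A^T lambda = 0.
Primal feasibility: A x = b.

This gives the KKT block system:
  [ Q   A^T ] [ x     ]   [-c ]
  [ A    0  ] [ lambda ] = [ b ]

Solving the linear system:
  x*      = (-0.2073, 0.2317, 0.7927)
  lambda* = (-0.252)
  f(x*)   = -1.3232

x* = (-0.2073, 0.2317, 0.7927), lambda* = (-0.252)


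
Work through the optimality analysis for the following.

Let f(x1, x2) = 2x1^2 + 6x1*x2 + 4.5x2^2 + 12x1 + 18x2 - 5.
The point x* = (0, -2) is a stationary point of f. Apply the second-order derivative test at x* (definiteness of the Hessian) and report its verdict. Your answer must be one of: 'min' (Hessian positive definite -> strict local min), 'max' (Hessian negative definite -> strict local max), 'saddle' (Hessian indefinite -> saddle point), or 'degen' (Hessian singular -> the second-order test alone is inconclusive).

Compute the Hessian H = grad^2 f:
  H = [[4, 6], [6, 9]]
Verify stationarity: grad f(x*) = H x* + g = (0, 0).
Eigenvalues of H: 0, 13.
H has a zero eigenvalue (singular; positive semidefinite but not definite), so H is neither positive definite, negative definite, nor indefinite. The second-order test alone is inconclusive -> degen.
(Indeed, f is constant along the null direction of H through x*, so x* is not a strict local extremum.)

degen


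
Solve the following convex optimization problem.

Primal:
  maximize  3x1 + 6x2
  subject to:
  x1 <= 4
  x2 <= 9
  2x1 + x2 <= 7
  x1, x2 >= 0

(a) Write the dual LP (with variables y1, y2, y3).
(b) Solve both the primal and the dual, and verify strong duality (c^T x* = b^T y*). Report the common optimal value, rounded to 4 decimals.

The standard primal-dual pair for 'max c^T x s.t. A x <= b, x >= 0' is:
  Dual:  min b^T y  s.t.  A^T y >= c,  y >= 0.

So the dual LP is:
  minimize  4y1 + 9y2 + 7y3
  subject to:
    y1 + 2y3 >= 3
    y2 + y3 >= 6
    y1, y2, y3 >= 0

Solving the primal: x* = (0, 7).
  primal value c^T x* = 42.
Solving the dual: y* = (0, 0, 6).
  dual value b^T y* = 42.
Strong duality: c^T x* = b^T y*. Confirmed.

42


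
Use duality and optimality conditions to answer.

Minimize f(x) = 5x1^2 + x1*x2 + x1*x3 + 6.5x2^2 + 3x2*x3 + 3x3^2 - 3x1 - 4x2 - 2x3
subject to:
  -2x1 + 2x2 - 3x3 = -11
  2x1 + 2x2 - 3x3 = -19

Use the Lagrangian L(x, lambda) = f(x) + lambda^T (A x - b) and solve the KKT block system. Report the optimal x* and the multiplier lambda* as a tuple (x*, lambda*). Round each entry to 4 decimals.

Form the Lagrangian:
  L(x, lambda) = (1/2) x^T Q x + c^T x + lambda^T (A x - b)
Stationarity (grad_x L = 0): Q x + c + A^T lambda = 0.
Primal feasibility: A x = b.

This gives the KKT block system:
  [ Q   A^T ] [ x     ]   [-c ]
  [ A    0  ] [ lambda ] = [ b ]

Solving the linear system:
  x*      = (-2, -1.339, 4.1073)
  lambda* = (-2.2867, 7.8291)
  f(x*)   = 63.3701

x* = (-2, -1.339, 4.1073), lambda* = (-2.2867, 7.8291)


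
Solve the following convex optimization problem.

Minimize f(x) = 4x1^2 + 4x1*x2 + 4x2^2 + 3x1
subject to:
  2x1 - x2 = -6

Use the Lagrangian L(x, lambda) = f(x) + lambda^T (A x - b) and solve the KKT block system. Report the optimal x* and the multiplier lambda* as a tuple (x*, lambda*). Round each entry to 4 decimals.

Form the Lagrangian:
  L(x, lambda) = (1/2) x^T Q x + c^T x + lambda^T (A x - b)
Stationarity (grad_x L = 0): Q x + c + A^T lambda = 0.
Primal feasibility: A x = b.

This gives the KKT block system:
  [ Q   A^T ] [ x     ]   [-c ]
  [ A    0  ] [ lambda ] = [ b ]

Solving the linear system:
  x*      = (-2.1964, 1.6071)
  lambda* = (4.0714)
  f(x*)   = 8.9196

x* = (-2.1964, 1.6071), lambda* = (4.0714)


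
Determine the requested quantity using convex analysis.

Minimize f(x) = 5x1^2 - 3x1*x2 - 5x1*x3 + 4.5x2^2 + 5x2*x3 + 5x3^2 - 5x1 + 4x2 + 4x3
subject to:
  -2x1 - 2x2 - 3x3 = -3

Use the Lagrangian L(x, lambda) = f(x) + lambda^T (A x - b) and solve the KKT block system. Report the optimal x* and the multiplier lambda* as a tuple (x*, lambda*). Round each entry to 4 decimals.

Form the Lagrangian:
  L(x, lambda) = (1/2) x^T Q x + c^T x + lambda^T (A x - b)
Stationarity (grad_x L = 0): Q x + c + A^T lambda = 0.
Primal feasibility: A x = b.

This gives the KKT block system:
  [ Q   A^T ] [ x     ]   [-c ]
  [ A    0  ] [ lambda ] = [ b ]

Solving the linear system:
  x*      = (0.9259, -0.1481, 0.4815)
  lambda* = (1.1481)
  f(x*)   = 0.0741

x* = (0.9259, -0.1481, 0.4815), lambda* = (1.1481)


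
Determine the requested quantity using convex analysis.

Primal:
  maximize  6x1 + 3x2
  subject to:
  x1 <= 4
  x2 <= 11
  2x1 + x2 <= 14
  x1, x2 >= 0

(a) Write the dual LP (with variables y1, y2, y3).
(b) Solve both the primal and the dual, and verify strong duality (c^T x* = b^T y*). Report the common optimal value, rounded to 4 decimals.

The standard primal-dual pair for 'max c^T x s.t. A x <= b, x >= 0' is:
  Dual:  min b^T y  s.t.  A^T y >= c,  y >= 0.

So the dual LP is:
  minimize  4y1 + 11y2 + 14y3
  subject to:
    y1 + 2y3 >= 6
    y2 + y3 >= 3
    y1, y2, y3 >= 0

Solving the primal: x* = (1.5, 11).
  primal value c^T x* = 42.
Solving the dual: y* = (0, 0, 3).
  dual value b^T y* = 42.
Strong duality: c^T x* = b^T y*. Confirmed.

42


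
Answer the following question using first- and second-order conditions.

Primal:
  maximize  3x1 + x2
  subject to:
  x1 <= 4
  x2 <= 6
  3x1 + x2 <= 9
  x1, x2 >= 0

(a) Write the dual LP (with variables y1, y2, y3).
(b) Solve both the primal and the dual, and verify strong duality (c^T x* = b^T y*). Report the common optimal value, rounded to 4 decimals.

The standard primal-dual pair for 'max c^T x s.t. A x <= b, x >= 0' is:
  Dual:  min b^T y  s.t.  A^T y >= c,  y >= 0.

So the dual LP is:
  minimize  4y1 + 6y2 + 9y3
  subject to:
    y1 + 3y3 >= 3
    y2 + y3 >= 1
    y1, y2, y3 >= 0

Solving the primal: x* = (3, 0).
  primal value c^T x* = 9.
Solving the dual: y* = (0, 0, 1).
  dual value b^T y* = 9.
Strong duality: c^T x* = b^T y*. Confirmed.

9


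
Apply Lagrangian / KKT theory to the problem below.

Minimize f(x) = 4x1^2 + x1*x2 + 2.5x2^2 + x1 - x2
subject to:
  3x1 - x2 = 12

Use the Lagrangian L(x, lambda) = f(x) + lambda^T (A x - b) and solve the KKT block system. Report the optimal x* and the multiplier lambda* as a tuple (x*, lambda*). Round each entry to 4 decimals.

Form the Lagrangian:
  L(x, lambda) = (1/2) x^T Q x + c^T x + lambda^T (A x - b)
Stationarity (grad_x L = 0): Q x + c + A^T lambda = 0.
Primal feasibility: A x = b.

This gives the KKT block system:
  [ Q   A^T ] [ x     ]   [-c ]
  [ A    0  ] [ lambda ] = [ b ]

Solving the linear system:
  x*      = (3.2881, -2.1356)
  lambda* = (-8.3898)
  f(x*)   = 53.0508

x* = (3.2881, -2.1356), lambda* = (-8.3898)


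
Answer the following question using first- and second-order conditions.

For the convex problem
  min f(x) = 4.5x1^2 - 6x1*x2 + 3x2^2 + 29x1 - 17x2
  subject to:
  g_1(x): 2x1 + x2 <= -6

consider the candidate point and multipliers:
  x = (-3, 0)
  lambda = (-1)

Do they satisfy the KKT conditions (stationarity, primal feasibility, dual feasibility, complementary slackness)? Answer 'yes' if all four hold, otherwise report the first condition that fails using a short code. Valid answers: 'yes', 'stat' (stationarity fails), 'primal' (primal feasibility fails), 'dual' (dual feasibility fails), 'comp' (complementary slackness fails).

Gradient of f: grad f(x) = Q x + c = (2, 1)
Constraint values g_i(x) = a_i^T x - b_i:
  g_1((-3, 0)) = 0
Stationarity residual: grad f(x) + sum_i lambda_i a_i = (0, 0)
  -> stationarity OK
Primal feasibility (all g_i <= 0): OK
Dual feasibility (all lambda_i >= 0): FAILS
Complementary slackness (lambda_i * g_i(x) = 0 for all i): OK

Verdict: the first failing condition is dual_feasibility -> dual.

dual


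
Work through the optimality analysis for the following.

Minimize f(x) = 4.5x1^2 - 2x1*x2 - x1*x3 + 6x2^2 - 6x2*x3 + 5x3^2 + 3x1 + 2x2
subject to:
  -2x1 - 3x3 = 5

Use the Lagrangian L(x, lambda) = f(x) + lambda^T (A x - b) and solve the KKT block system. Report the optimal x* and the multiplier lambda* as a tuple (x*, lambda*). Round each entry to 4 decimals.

Form the Lagrangian:
  L(x, lambda) = (1/2) x^T Q x + c^T x + lambda^T (A x - b)
Stationarity (grad_x L = 0): Q x + c + A^T lambda = 0.
Primal feasibility: A x = b.

This gives the KKT block system:
  [ Q   A^T ] [ x     ]   [-c ]
  [ A    0  ] [ lambda ] = [ b ]

Solving the linear system:
  x*      = (-0.9538, -0.841, -1.0308)
  lambda* = (-1.4359)
  f(x*)   = 1.3179

x* = (-0.9538, -0.841, -1.0308), lambda* = (-1.4359)


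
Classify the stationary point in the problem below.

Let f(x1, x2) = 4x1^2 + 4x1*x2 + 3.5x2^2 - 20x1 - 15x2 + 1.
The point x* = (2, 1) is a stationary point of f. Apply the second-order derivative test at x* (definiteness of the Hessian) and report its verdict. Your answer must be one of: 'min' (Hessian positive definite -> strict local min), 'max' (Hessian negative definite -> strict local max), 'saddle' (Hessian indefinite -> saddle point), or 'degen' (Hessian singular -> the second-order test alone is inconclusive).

Compute the Hessian H = grad^2 f:
  H = [[8, 4], [4, 7]]
Verify stationarity: grad f(x*) = H x* + g = (0, 0).
Eigenvalues of H: 3.4689, 11.5311.
Both eigenvalues > 0, so H is positive definite -> x* is a strict local min.

min


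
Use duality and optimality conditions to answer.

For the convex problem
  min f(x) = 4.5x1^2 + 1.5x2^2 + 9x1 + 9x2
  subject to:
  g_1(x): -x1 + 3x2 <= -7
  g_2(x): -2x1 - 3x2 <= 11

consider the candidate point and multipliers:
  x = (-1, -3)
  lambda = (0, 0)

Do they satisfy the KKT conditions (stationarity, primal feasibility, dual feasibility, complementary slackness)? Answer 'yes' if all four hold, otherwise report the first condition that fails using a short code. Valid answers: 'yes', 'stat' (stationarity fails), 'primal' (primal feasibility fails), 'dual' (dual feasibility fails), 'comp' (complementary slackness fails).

Gradient of f: grad f(x) = Q x + c = (0, 0)
Constraint values g_i(x) = a_i^T x - b_i:
  g_1((-1, -3)) = -1
  g_2((-1, -3)) = 0
Stationarity residual: grad f(x) + sum_i lambda_i a_i = (0, 0)
  -> stationarity OK
Primal feasibility (all g_i <= 0): OK
Dual feasibility (all lambda_i >= 0): OK
Complementary slackness (lambda_i * g_i(x) = 0 for all i): OK

Verdict: yes, KKT holds.

yes


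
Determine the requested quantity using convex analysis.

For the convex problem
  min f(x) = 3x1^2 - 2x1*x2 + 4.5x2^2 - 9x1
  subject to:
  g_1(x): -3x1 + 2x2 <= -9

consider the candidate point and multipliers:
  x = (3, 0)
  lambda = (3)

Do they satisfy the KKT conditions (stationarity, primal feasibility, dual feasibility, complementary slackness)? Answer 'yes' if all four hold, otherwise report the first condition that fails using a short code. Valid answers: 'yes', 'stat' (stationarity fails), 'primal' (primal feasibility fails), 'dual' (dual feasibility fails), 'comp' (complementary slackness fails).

Gradient of f: grad f(x) = Q x + c = (9, -6)
Constraint values g_i(x) = a_i^T x - b_i:
  g_1((3, 0)) = 0
Stationarity residual: grad f(x) + sum_i lambda_i a_i = (0, 0)
  -> stationarity OK
Primal feasibility (all g_i <= 0): OK
Dual feasibility (all lambda_i >= 0): OK
Complementary slackness (lambda_i * g_i(x) = 0 for all i): OK

Verdict: yes, KKT holds.

yes


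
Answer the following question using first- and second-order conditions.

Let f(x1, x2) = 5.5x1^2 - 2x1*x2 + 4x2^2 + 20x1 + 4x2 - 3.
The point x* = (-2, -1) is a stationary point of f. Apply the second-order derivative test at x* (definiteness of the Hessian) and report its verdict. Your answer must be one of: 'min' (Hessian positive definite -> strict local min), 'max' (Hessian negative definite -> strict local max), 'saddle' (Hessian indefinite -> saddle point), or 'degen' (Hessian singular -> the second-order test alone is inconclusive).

Compute the Hessian H = grad^2 f:
  H = [[11, -2], [-2, 8]]
Verify stationarity: grad f(x*) = H x* + g = (0, 0).
Eigenvalues of H: 7, 12.
Both eigenvalues > 0, so H is positive definite -> x* is a strict local min.

min


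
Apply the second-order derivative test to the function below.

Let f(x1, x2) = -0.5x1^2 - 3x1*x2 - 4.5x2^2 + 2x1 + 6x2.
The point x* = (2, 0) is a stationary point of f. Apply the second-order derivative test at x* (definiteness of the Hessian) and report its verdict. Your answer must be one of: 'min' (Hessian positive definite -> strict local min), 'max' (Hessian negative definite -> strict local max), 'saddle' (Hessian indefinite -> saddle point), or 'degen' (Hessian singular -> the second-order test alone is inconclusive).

Compute the Hessian H = grad^2 f:
  H = [[-1, -3], [-3, -9]]
Verify stationarity: grad f(x*) = H x* + g = (0, 0).
Eigenvalues of H: -10, 0.
H has a zero eigenvalue (singular; negative semidefinite but not definite), so H is neither positive definite, negative definite, nor indefinite. The second-order test alone is inconclusive -> degen.
(Indeed, f is constant along the null direction of H through x*, so x* is not a strict local extremum.)

degen


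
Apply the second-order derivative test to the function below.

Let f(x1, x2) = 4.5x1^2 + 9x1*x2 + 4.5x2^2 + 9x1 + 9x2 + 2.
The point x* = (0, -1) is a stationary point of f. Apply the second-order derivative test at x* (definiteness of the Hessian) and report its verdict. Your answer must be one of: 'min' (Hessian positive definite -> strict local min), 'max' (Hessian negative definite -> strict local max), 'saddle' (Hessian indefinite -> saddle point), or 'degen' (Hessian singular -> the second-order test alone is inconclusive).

Compute the Hessian H = grad^2 f:
  H = [[9, 9], [9, 9]]
Verify stationarity: grad f(x*) = H x* + g = (0, 0).
Eigenvalues of H: 0, 18.
H has a zero eigenvalue (singular; positive semidefinite but not definite), so H is neither positive definite, negative definite, nor indefinite. The second-order test alone is inconclusive -> degen.
(Indeed, f is constant along the null direction of H through x*, so x* is not a strict local extremum.)

degen
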